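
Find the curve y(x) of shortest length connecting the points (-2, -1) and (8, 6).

Arc-length functional: J[y] = ∫ sqrt(1 + (y')^2) dx.
Lagrangian L = sqrt(1 + (y')^2) has no explicit y dependence, so ∂L/∂y = 0 and the Euler-Lagrange equation gives
    d/dx( y' / sqrt(1 + (y')^2) ) = 0  ⇒  y' / sqrt(1 + (y')^2) = const.
Hence y' is constant, so y(x) is affine.
Fitting the endpoints (-2, -1) and (8, 6):
    slope m = (6 − (-1)) / (8 − (-2)) = 7/10,
    intercept c = (-1) − m·(-2) = 2/5.
Extremal: y(x) = (7/10) x + 2/5.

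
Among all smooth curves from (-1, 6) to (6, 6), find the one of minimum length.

Arc-length functional: J[y] = ∫ sqrt(1 + (y')^2) dx.
Lagrangian L = sqrt(1 + (y')^2) has no explicit y dependence, so ∂L/∂y = 0 and the Euler-Lagrange equation gives
    d/dx( y' / sqrt(1 + (y')^2) ) = 0  ⇒  y' / sqrt(1 + (y')^2) = const.
Hence y' is constant, so y(x) is affine.
Fitting the endpoints (-1, 6) and (6, 6):
    slope m = (6 − 6) / (6 − (-1)) = 0,
    intercept c = 6 − m·(-1) = 6.
Extremal: y(x) = 6.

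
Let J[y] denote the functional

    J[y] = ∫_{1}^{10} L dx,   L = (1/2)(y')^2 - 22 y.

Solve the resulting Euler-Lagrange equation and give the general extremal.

The Lagrangian is L = (1/2)(y')^2 - 22 y.
∂L/∂y = -22.
∂L/∂y' = y'.
The Euler-Lagrange equation d/dx(∂L/∂y') − ∂L/∂y = 0 becomes:
    y'' + 22 = 0
General solution: y(x) = -11 x^2 + A x + B, where A and B are arbitrary constants fixed by the endpoint conditions.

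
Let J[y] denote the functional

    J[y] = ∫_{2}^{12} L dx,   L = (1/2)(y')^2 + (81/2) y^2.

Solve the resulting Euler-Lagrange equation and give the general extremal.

The Lagrangian is L = (1/2)(y')^2 + (81/2) y^2.
∂L/∂y = 81y.
∂L/∂y' = y'.
The Euler-Lagrange equation d/dx(∂L/∂y') − ∂L/∂y = 0 becomes:
    y'' - 81 y = 0
General solution: y(x) = A e^(9x) + B e^(-9x), where A and B are arbitrary constants fixed by the endpoint conditions.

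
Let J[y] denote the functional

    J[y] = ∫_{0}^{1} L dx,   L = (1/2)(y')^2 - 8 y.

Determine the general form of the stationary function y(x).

The Lagrangian is L = (1/2)(y')^2 - 8 y.
∂L/∂y = -8.
∂L/∂y' = y'.
The Euler-Lagrange equation d/dx(∂L/∂y') − ∂L/∂y = 0 becomes:
    y'' + 8 = 0
General solution: y(x) = -4 x^2 + A x + B, where A and B are arbitrary constants fixed by the endpoint conditions.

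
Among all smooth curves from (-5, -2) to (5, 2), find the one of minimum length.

Arc-length functional: J[y] = ∫ sqrt(1 + (y')^2) dx.
Lagrangian L = sqrt(1 + (y')^2) has no explicit y dependence, so ∂L/∂y = 0 and the Euler-Lagrange equation gives
    d/dx( y' / sqrt(1 + (y')^2) ) = 0  ⇒  y' / sqrt(1 + (y')^2) = const.
Hence y' is constant, so y(x) is affine.
Fitting the endpoints (-5, -2) and (5, 2):
    slope m = (2 − (-2)) / (5 − (-5)) = 2/5,
    intercept c = (-2) − m·(-5) = 0.
Extremal: y(x) = (2/5) x.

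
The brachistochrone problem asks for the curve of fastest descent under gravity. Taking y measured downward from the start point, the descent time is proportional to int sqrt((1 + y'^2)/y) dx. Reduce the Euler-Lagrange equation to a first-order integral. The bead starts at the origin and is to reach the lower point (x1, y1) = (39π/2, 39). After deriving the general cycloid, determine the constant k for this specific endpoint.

The Lagrangian L = sqrt((1 + y'^2) / y) has no explicit x dependence, so the Beltrami identity applies:
    L − y' ∂L/∂y' = C.
Compute ∂L/∂y' = y' / sqrt(y (1 + y'^2)).
Substitute:
    sqrt((1 + y'^2)/y) − y'·y' / sqrt(y (1 + y'^2))
    = (1 + y'^2) / sqrt(y (1 + y'^2)) − y'^2 / sqrt(y (1 + y'^2))
    = 1 / sqrt(y (1 + y'^2)) = C.
Squaring and rearranging gives the first integral
    y (1 + y'^2) = 1/C^2 =: k   (constant).
Solving this first-order ODE by the substitution
    y = (k/2)(1 − cos θ)
yields the cycloid parameterisation
    x(θ) = (k/2)(θ − sin θ),   y(θ) = (k/2)(1 − cos θ).
The constant k is fixed by the endpoint condition.
Now fit the given lower endpoint (x1, y1) = (39π/2, 39). At the bottom of the first arch (θ = π), the parametric equations give
    y(π) = (k/2)(1 − cos π) = k,
    x(π) = (k/2)(π − sin π) = kπ/2.
Matching y(π) = 39 gives k = 39, consistent with x(π) = 39π/2. Therefore the specific cycloid is
    x(θ) = (39/2)(θ − sin θ),   y(θ) = (39/2)(1 − cos θ).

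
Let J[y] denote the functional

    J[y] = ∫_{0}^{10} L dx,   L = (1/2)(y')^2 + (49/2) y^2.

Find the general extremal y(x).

The Lagrangian is L = (1/2)(y')^2 + (49/2) y^2.
∂L/∂y = 49y.
∂L/∂y' = y'.
The Euler-Lagrange equation d/dx(∂L/∂y') − ∂L/∂y = 0 becomes:
    y'' - 49 y = 0
General solution: y(x) = A e^(7x) + B e^(-7x), where A and B are arbitrary constants fixed by the endpoint conditions.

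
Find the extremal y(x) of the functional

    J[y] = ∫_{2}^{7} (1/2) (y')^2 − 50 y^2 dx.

The Lagrangian is L = (1/2) (y')^2 − 50 y^2.
Compute ∂L/∂y = -100y, ∂L/∂y' = y'.
The Euler-Lagrange equation d/dx(∂L/∂y') − ∂L/∂y = 0 reduces to
    y'' + 100 y = 0.
Its general solution is
    y(x) = A sin(10x) + B cos(10x),
with A, B fixed by the endpoint conditions.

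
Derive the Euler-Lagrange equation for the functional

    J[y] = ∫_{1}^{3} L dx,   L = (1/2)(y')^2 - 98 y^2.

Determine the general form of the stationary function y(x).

The Lagrangian is L = (1/2)(y')^2 - 98 y^2.
∂L/∂y = -196y.
∂L/∂y' = y'.
The Euler-Lagrange equation d/dx(∂L/∂y') − ∂L/∂y = 0 becomes:
    y'' + 196 y = 0
General solution: y(x) = A sin(14x) + B cos(14x), where A and B are arbitrary constants fixed by the endpoint conditions.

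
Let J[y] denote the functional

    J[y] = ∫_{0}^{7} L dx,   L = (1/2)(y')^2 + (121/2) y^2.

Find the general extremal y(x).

The Lagrangian is L = (1/2)(y')^2 + (121/2) y^2.
∂L/∂y = 121y.
∂L/∂y' = y'.
The Euler-Lagrange equation d/dx(∂L/∂y') − ∂L/∂y = 0 becomes:
    y'' - 121 y = 0
General solution: y(x) = A e^(11x) + B e^(-11x), where A and B are arbitrary constants fixed by the endpoint conditions.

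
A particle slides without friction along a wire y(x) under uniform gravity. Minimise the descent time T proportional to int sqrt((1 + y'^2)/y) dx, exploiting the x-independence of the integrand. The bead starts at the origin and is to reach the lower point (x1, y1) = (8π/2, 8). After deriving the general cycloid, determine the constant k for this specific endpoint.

The Lagrangian L = sqrt((1 + y'^2) / y) has no explicit x dependence, so the Beltrami identity applies:
    L − y' ∂L/∂y' = C.
Compute ∂L/∂y' = y' / sqrt(y (1 + y'^2)).
Substitute:
    sqrt((1 + y'^2)/y) − y'·y' / sqrt(y (1 + y'^2))
    = (1 + y'^2) / sqrt(y (1 + y'^2)) − y'^2 / sqrt(y (1 + y'^2))
    = 1 / sqrt(y (1 + y'^2)) = C.
Squaring and rearranging gives the first integral
    y (1 + y'^2) = 1/C^2 =: k   (constant).
Solving this first-order ODE by the substitution
    y = (k/2)(1 − cos θ)
yields the cycloid parameterisation
    x(θ) = (k/2)(θ − sin θ),   y(θ) = (k/2)(1 − cos θ).
The constant k is fixed by the endpoint condition.
Now fit the given lower endpoint (x1, y1) = (8π/2, 8). At the bottom of the first arch (θ = π), the parametric equations give
    y(π) = (k/2)(1 − cos π) = k,
    x(π) = (k/2)(π − sin π) = kπ/2.
Matching y(π) = 8 gives k = 8, consistent with x(π) = 8π/2. Therefore the specific cycloid is
    x(θ) = (8/2)(θ − sin θ),   y(θ) = (8/2)(1 − cos θ).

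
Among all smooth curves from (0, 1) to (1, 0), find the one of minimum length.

Arc-length functional: J[y] = ∫ sqrt(1 + (y')^2) dx.
Lagrangian L = sqrt(1 + (y')^2) has no explicit y dependence, so ∂L/∂y = 0 and the Euler-Lagrange equation gives
    d/dx( y' / sqrt(1 + (y')^2) ) = 0  ⇒  y' / sqrt(1 + (y')^2) = const.
Hence y' is constant, so y(x) is affine.
Fitting the endpoints (0, 1) and (1, 0):
    slope m = (0 − 1) / (1 − 0) = -1,
    intercept c = 1 − m·0 = 1.
Extremal: y(x) = -x + 1.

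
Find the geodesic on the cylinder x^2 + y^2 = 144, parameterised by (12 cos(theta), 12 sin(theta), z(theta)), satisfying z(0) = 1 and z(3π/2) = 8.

Parameterise the cylinder of radius R = 12 as
    r(θ) = (12 cos θ, 12 sin θ, z(θ)).
The arc-length element is
    ds = sqrt(144 + (dz/dθ)^2) dθ,
so the Lagrangian is L = sqrt(144 + z'^2).
L depends on z' only, not on z or θ, so ∂L/∂z = 0 and
    ∂L/∂z' = z' / sqrt(144 + z'^2).
The Euler-Lagrange equation gives
    d/dθ( z' / sqrt(144 + z'^2) ) = 0,
so z' is constant. Integrating once:
    z(θ) = a θ + b,
a helix on the cylinder (a straight line when the cylinder is unrolled). The constants a, b are determined by the endpoint conditions.
With endpoint conditions z(0) = 1 and z(3π/2) = 8: from z(0) = b we get b = 1, and a·3π/2 + 1 = 8 gives a = 14/(3π), so
    z(θ) = (14/(3π)) θ + 1.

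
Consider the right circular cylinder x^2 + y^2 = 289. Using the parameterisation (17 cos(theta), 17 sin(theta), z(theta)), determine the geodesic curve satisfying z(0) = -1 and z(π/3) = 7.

Parameterise the cylinder of radius R = 17 as
    r(θ) = (17 cos θ, 17 sin θ, z(θ)).
The arc-length element is
    ds = sqrt(289 + (dz/dθ)^2) dθ,
so the Lagrangian is L = sqrt(289 + z'^2).
L depends on z' only, not on z or θ, so ∂L/∂z = 0 and
    ∂L/∂z' = z' / sqrt(289 + z'^2).
The Euler-Lagrange equation gives
    d/dθ( z' / sqrt(289 + z'^2) ) = 0,
so z' is constant. Integrating once:
    z(θ) = a θ + b,
a helix on the cylinder (a straight line when the cylinder is unrolled). The constants a, b are determined by the endpoint conditions.
With endpoint conditions z(0) = -1 and z(π/3) = 7: from z(0) = b we get b = -1, and a·π/3 + -1 = 7 gives a = 24/π, so
    z(θ) = (24/π) θ − 1.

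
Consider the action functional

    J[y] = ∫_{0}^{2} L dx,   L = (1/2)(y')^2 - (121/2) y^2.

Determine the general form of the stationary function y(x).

The Lagrangian is L = (1/2)(y')^2 - (121/2) y^2.
∂L/∂y = -121y.
∂L/∂y' = y'.
The Euler-Lagrange equation d/dx(∂L/∂y') − ∂L/∂y = 0 becomes:
    y'' + 121 y = 0
General solution: y(x) = A sin(11x) + B cos(11x), where A and B are arbitrary constants fixed by the endpoint conditions.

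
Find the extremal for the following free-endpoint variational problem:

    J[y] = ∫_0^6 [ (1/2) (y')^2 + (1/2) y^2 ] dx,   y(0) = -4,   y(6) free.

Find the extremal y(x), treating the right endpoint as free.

The Lagrangian L = (1/2) (y')^2 + (1/2) y^2 gives
    ∂L/∂y = 1 y,   ∂L/∂y' = y'.
Euler-Lagrange: y'' − y = 0.
With k = 1, the general solution is
    y(x) = A cosh(x) + B sinh(x).
Fixed left endpoint y(0) = -4 ⇒ A = -4.
The right endpoint x = 6 is free, so the natural (transversality) condition is ∂L/∂y' |_{x=6} = 0, i.e. y'(6) = 0.
Compute y'(x) = A k sinh(k x) + B k cosh(k x), so
    y'(6) = A k sinh(k·6) + B k cosh(k·6) = 0
    ⇒ B = −A tanh(k·6) = 4 tanh(1·6).
Therefore the extremal is
    y(x) = −4 cosh(1 x) + 4 tanh(1·6) sinh(1 x).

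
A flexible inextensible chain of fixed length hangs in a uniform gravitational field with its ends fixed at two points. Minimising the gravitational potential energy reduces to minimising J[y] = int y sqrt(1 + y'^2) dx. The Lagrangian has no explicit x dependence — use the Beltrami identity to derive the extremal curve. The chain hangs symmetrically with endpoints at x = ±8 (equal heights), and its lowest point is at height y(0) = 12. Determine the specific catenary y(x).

The Lagrangian L(y, y') = y sqrt(1 + y'^2) has no explicit x dependence, so the Beltrami identity applies:
    L − y' ∂L/∂y' = C.
Compute ∂L/∂y' = y · y' / sqrt(1 + y'^2). Then
    L − y' ∂L/∂y'
    = y sqrt(1 + y'^2) − y · y'^2 / sqrt(1 + y'^2)
    = y (1 + y'^2 − y'^2) / sqrt(1 + y'^2)
    = y / sqrt(1 + y'^2) = C.
Squaring gives y^2 = C^2 (1 + y'^2), i.e.
    y'^2 = y^2 / C^2 − 1.
Separating variables,
    dy / sqrt(y^2 − C^2) = dx / C,
and integrating gives arccosh(y / C) = (x − a)/C, so
    y(x) = C cosh((x − a)/C),
the catenary. The constants C and a are fixed by the two endpoint conditions (and, for the hanging-chain problem, the length constraint selects C).
Now fit the given data. The endpoints x = ±8 are symmetric at equal height, so the catenary is even about its minimum: a = 0 and y(x) = C cosh(x/C). The lowest point is y(0) = C cosh(0) = C, and we are told y(0) = 12, so C = 12. Therefore
    y(x) = 12 cosh(x/12),
and at the endpoints
    y(±8) = 12 cosh(8/12).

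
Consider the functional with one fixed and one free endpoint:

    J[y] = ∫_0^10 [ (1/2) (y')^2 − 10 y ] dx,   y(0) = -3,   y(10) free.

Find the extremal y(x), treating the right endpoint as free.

The Lagrangian L = (1/2) (y')^2 − 10 y gives
    ∂L/∂y = −10,   ∂L/∂y' = y'.
Euler-Lagrange: d/dx(y') − (−10) = 0, i.e. y'' + 10 = 0, so
    y(x) = −(10/2) x^2 + C1 x + C2.
Fixed left endpoint y(0) = -3 ⇒ C2 = -3.
The right endpoint x = 10 is free, so the natural (transversality) condition is ∂L/∂y' |_{x=10} = 0, i.e. y'(10) = 0.
Compute y'(x) = −10 x + C1, so y'(10) = −100 + C1 = 0 ⇒ C1 = 100.
Therefore the extremal is
    y(x) = −5 x^2 + 100 x − 3.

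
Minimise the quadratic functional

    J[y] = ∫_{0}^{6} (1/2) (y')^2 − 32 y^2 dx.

The Lagrangian is L = (1/2) (y')^2 − 32 y^2.
Compute ∂L/∂y = -64y, ∂L/∂y' = y'.
The Euler-Lagrange equation d/dx(∂L/∂y') − ∂L/∂y = 0 reduces to
    y'' + 64 y = 0.
Its general solution is
    y(x) = A sin(8x) + B cos(8x),
with A, B fixed by the endpoint conditions.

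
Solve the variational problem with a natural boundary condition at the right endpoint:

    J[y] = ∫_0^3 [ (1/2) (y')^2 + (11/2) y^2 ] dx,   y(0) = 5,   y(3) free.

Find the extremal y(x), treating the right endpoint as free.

The Lagrangian L = (1/2) (y')^2 + (11/2) y^2 gives
    ∂L/∂y = 11 y,   ∂L/∂y' = y'.
Euler-Lagrange: y'' − 11 y = 0.
With k = sqrt(11), the general solution is
    y(x) = A cosh(sqrt(11) x) + B sinh(sqrt(11) x).
Fixed left endpoint y(0) = 5 ⇒ A = 5.
The right endpoint x = 3 is free, so the natural (transversality) condition is ∂L/∂y' |_{x=3} = 0, i.e. y'(3) = 0.
Compute y'(x) = A k sinh(k x) + B k cosh(k x), so
    y'(3) = A k sinh(k·3) + B k cosh(k·3) = 0
    ⇒ B = −A tanh(k·3) = − 5 tanh(sqrt(11)·3).
Therefore the extremal is
    y(x) = 5 cosh(sqrt(11) x) − 5 tanh(sqrt(11)·3) sinh(sqrt(11) x).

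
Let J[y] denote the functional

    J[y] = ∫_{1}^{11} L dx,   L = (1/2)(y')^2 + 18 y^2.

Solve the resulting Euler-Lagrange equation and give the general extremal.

The Lagrangian is L = (1/2)(y')^2 + 18 y^2.
∂L/∂y = 36y.
∂L/∂y' = y'.
The Euler-Lagrange equation d/dx(∂L/∂y') − ∂L/∂y = 0 becomes:
    y'' - 36 y = 0
General solution: y(x) = A e^(6x) + B e^(-6x), where A and B are arbitrary constants fixed by the endpoint conditions.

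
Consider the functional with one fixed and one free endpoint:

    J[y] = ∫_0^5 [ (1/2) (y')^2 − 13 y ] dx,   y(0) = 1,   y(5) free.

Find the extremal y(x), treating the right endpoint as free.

The Lagrangian L = (1/2) (y')^2 − 13 y gives
    ∂L/∂y = −13,   ∂L/∂y' = y'.
Euler-Lagrange: d/dx(y') − (−13) = 0, i.e. y'' + 13 = 0, so
    y(x) = −(13/2) x^2 + C1 x + C2.
Fixed left endpoint y(0) = 1 ⇒ C2 = 1.
The right endpoint x = 5 is free, so the natural (transversality) condition is ∂L/∂y' |_{x=5} = 0, i.e. y'(5) = 0.
Compute y'(x) = −13 x + C1, so y'(5) = −65 + C1 = 0 ⇒ C1 = 65.
Therefore the extremal is
    y(x) = −(13/2) x^2 + 65 x + 1.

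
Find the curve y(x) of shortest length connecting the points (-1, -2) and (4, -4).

Arc-length functional: J[y] = ∫ sqrt(1 + (y')^2) dx.
Lagrangian L = sqrt(1 + (y')^2) has no explicit y dependence, so ∂L/∂y = 0 and the Euler-Lagrange equation gives
    d/dx( y' / sqrt(1 + (y')^2) ) = 0  ⇒  y' / sqrt(1 + (y')^2) = const.
Hence y' is constant, so y(x) is affine.
Fitting the endpoints (-1, -2) and (4, -4):
    slope m = ((-4) − (-2)) / (4 − (-1)) = -2/5,
    intercept c = (-2) − m·(-1) = -12/5.
Extremal: y(x) = (-2/5) x - 12/5.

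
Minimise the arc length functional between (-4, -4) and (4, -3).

Arc-length functional: J[y] = ∫ sqrt(1 + (y')^2) dx.
Lagrangian L = sqrt(1 + (y')^2) has no explicit y dependence, so ∂L/∂y = 0 and the Euler-Lagrange equation gives
    d/dx( y' / sqrt(1 + (y')^2) ) = 0  ⇒  y' / sqrt(1 + (y')^2) = const.
Hence y' is constant, so y(x) is affine.
Fitting the endpoints (-4, -4) and (4, -3):
    slope m = ((-3) − (-4)) / (4 − (-4)) = 1/8,
    intercept c = (-4) − m·(-4) = -7/2.
Extremal: y(x) = (1/8) x - 7/2.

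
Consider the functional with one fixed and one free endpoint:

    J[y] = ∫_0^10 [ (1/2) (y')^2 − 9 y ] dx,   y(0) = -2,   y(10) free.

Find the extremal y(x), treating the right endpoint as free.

The Lagrangian L = (1/2) (y')^2 − 9 y gives
    ∂L/∂y = −9,   ∂L/∂y' = y'.
Euler-Lagrange: d/dx(y') − (−9) = 0, i.e. y'' + 9 = 0, so
    y(x) = −(9/2) x^2 + C1 x + C2.
Fixed left endpoint y(0) = -2 ⇒ C2 = -2.
The right endpoint x = 10 is free, so the natural (transversality) condition is ∂L/∂y' |_{x=10} = 0, i.e. y'(10) = 0.
Compute y'(x) = −9 x + C1, so y'(10) = −90 + C1 = 0 ⇒ C1 = 90.
Therefore the extremal is
    y(x) = −(9/2) x^2 + 90 x − 2.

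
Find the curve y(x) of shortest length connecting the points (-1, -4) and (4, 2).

Arc-length functional: J[y] = ∫ sqrt(1 + (y')^2) dx.
Lagrangian L = sqrt(1 + (y')^2) has no explicit y dependence, so ∂L/∂y = 0 and the Euler-Lagrange equation gives
    d/dx( y' / sqrt(1 + (y')^2) ) = 0  ⇒  y' / sqrt(1 + (y')^2) = const.
Hence y' is constant, so y(x) is affine.
Fitting the endpoints (-1, -4) and (4, 2):
    slope m = (2 − (-4)) / (4 − (-1)) = 6/5,
    intercept c = (-4) − m·(-1) = -14/5.
Extremal: y(x) = (6/5) x - 14/5.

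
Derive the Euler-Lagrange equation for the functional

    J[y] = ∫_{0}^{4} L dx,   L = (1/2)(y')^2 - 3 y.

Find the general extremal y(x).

The Lagrangian is L = (1/2)(y')^2 - 3 y.
∂L/∂y = -3.
∂L/∂y' = y'.
The Euler-Lagrange equation d/dx(∂L/∂y') − ∂L/∂y = 0 becomes:
    y'' + 3 = 0
General solution: y(x) = -(3/2) x^2 + A x + B, where A and B are arbitrary constants fixed by the endpoint conditions.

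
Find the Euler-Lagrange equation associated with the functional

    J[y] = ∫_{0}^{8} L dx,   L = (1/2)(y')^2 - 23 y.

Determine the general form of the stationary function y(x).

The Lagrangian is L = (1/2)(y')^2 - 23 y.
∂L/∂y = -23.
∂L/∂y' = y'.
The Euler-Lagrange equation d/dx(∂L/∂y') − ∂L/∂y = 0 becomes:
    y'' + 23 = 0
General solution: y(x) = -(23/2) x^2 + A x + B, where A and B are arbitrary constants fixed by the endpoint conditions.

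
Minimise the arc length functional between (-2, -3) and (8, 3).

Arc-length functional: J[y] = ∫ sqrt(1 + (y')^2) dx.
Lagrangian L = sqrt(1 + (y')^2) has no explicit y dependence, so ∂L/∂y = 0 and the Euler-Lagrange equation gives
    d/dx( y' / sqrt(1 + (y')^2) ) = 0  ⇒  y' / sqrt(1 + (y')^2) = const.
Hence y' is constant, so y(x) is affine.
Fitting the endpoints (-2, -3) and (8, 3):
    slope m = (3 − (-3)) / (8 − (-2)) = 3/5,
    intercept c = (-3) − m·(-2) = -9/5.
Extremal: y(x) = (3/5) x - 9/5.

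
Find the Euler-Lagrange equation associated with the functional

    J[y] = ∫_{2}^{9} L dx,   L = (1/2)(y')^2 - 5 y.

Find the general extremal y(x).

The Lagrangian is L = (1/2)(y')^2 - 5 y.
∂L/∂y = -5.
∂L/∂y' = y'.
The Euler-Lagrange equation d/dx(∂L/∂y') − ∂L/∂y = 0 becomes:
    y'' + 5 = 0
General solution: y(x) = -(5/2) x^2 + A x + B, where A and B are arbitrary constants fixed by the endpoint conditions.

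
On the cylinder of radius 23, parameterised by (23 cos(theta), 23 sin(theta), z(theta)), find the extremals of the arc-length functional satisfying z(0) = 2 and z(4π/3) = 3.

Parameterise the cylinder of radius R = 23 as
    r(θ) = (23 cos θ, 23 sin θ, z(θ)).
The arc-length element is
    ds = sqrt(529 + (dz/dθ)^2) dθ,
so the Lagrangian is L = sqrt(529 + z'^2).
L depends on z' only, not on z or θ, so ∂L/∂z = 0 and
    ∂L/∂z' = z' / sqrt(529 + z'^2).
The Euler-Lagrange equation gives
    d/dθ( z' / sqrt(529 + z'^2) ) = 0,
so z' is constant. Integrating once:
    z(θ) = a θ + b,
a helix on the cylinder (a straight line when the cylinder is unrolled). The constants a, b are determined by the endpoint conditions.
With endpoint conditions z(0) = 2 and z(4π/3) = 3: from z(0) = b we get b = 2, and a·4π/3 + 2 = 3 gives a = 3/(4π), so
    z(θ) = (3/(4π)) θ + 2.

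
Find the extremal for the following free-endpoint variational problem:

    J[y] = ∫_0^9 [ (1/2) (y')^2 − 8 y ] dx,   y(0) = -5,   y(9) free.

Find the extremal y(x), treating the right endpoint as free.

The Lagrangian L = (1/2) (y')^2 − 8 y gives
    ∂L/∂y = −8,   ∂L/∂y' = y'.
Euler-Lagrange: d/dx(y') − (−8) = 0, i.e. y'' + 8 = 0, so
    y(x) = −(8/2) x^2 + C1 x + C2.
Fixed left endpoint y(0) = -5 ⇒ C2 = -5.
The right endpoint x = 9 is free, so the natural (transversality) condition is ∂L/∂y' |_{x=9} = 0, i.e. y'(9) = 0.
Compute y'(x) = −8 x + C1, so y'(9) = −72 + C1 = 0 ⇒ C1 = 72.
Therefore the extremal is
    y(x) = −4 x^2 + 72 x − 5.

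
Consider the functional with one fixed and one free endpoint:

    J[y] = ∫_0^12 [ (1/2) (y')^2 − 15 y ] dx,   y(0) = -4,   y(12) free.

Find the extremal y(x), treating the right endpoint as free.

The Lagrangian L = (1/2) (y')^2 − 15 y gives
    ∂L/∂y = −15,   ∂L/∂y' = y'.
Euler-Lagrange: d/dx(y') − (−15) = 0, i.e. y'' + 15 = 0, so
    y(x) = −(15/2) x^2 + C1 x + C2.
Fixed left endpoint y(0) = -4 ⇒ C2 = -4.
The right endpoint x = 12 is free, so the natural (transversality) condition is ∂L/∂y' |_{x=12} = 0, i.e. y'(12) = 0.
Compute y'(x) = −15 x + C1, so y'(12) = −180 + C1 = 0 ⇒ C1 = 180.
Therefore the extremal is
    y(x) = −(15/2) x^2 + 180 x − 4.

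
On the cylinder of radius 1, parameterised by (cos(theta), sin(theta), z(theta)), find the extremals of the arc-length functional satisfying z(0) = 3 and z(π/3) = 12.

Parameterise the cylinder of radius R = 1 as
    r(θ) = (cos θ, sin θ, z(θ)).
The arc-length element is
    ds = sqrt(1 + (dz/dθ)^2) dθ,
so the Lagrangian is L = sqrt(1 + z'^2).
L depends on z' only, not on z or θ, so ∂L/∂z = 0 and
    ∂L/∂z' = z' / sqrt(1 + z'^2).
The Euler-Lagrange equation gives
    d/dθ( z' / sqrt(1 + z'^2) ) = 0,
so z' is constant. Integrating once:
    z(θ) = a θ + b,
a helix on the cylinder (a straight line when the cylinder is unrolled). The constants a, b are determined by the endpoint conditions.
With endpoint conditions z(0) = 3 and z(π/3) = 12: from z(0) = b we get b = 3, and a·π/3 + 3 = 12 gives a = 27/π, so
    z(θ) = (27/π) θ + 3.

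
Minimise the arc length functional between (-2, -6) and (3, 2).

Arc-length functional: J[y] = ∫ sqrt(1 + (y')^2) dx.
Lagrangian L = sqrt(1 + (y')^2) has no explicit y dependence, so ∂L/∂y = 0 and the Euler-Lagrange equation gives
    d/dx( y' / sqrt(1 + (y')^2) ) = 0  ⇒  y' / sqrt(1 + (y')^2) = const.
Hence y' is constant, so y(x) is affine.
Fitting the endpoints (-2, -6) and (3, 2):
    slope m = (2 − (-6)) / (3 − (-2)) = 8/5,
    intercept c = (-6) − m·(-2) = -14/5.
Extremal: y(x) = (8/5) x - 14/5.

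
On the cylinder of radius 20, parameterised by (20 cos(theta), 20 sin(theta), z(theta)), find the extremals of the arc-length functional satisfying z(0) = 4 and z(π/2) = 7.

Parameterise the cylinder of radius R = 20 as
    r(θ) = (20 cos θ, 20 sin θ, z(θ)).
The arc-length element is
    ds = sqrt(400 + (dz/dθ)^2) dθ,
so the Lagrangian is L = sqrt(400 + z'^2).
L depends on z' only, not on z or θ, so ∂L/∂z = 0 and
    ∂L/∂z' = z' / sqrt(400 + z'^2).
The Euler-Lagrange equation gives
    d/dθ( z' / sqrt(400 + z'^2) ) = 0,
so z' is constant. Integrating once:
    z(θ) = a θ + b,
a helix on the cylinder (a straight line when the cylinder is unrolled). The constants a, b are determined by the endpoint conditions.
With endpoint conditions z(0) = 4 and z(π/2) = 7: from z(0) = b we get b = 4, and a·π/2 + 4 = 7 gives a = 6/π, so
    z(θ) = (6/π) θ + 4.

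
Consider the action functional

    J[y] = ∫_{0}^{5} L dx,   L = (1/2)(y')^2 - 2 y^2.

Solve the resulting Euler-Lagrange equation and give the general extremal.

The Lagrangian is L = (1/2)(y')^2 - 2 y^2.
∂L/∂y = -4y.
∂L/∂y' = y'.
The Euler-Lagrange equation d/dx(∂L/∂y') − ∂L/∂y = 0 becomes:
    y'' + 4 y = 0
General solution: y(x) = A sin(2x) + B cos(2x), where A and B are arbitrary constants fixed by the endpoint conditions.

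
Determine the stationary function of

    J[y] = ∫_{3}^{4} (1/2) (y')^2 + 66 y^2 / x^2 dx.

The Lagrangian is L = (1/2) (y')^2 + 66 y^2 / x^2.
Compute ∂L/∂y = 132y/x^2, ∂L/∂y' = y'.
The Euler-Lagrange equation d/dx(∂L/∂y') − ∂L/∂y = 0 reduces to
    y'' − 132/x^2 · y = 0  (x > 0).
Its general solution is
    y(x) = A x^12 + B x^(-11),
with A, B fixed by the endpoint conditions.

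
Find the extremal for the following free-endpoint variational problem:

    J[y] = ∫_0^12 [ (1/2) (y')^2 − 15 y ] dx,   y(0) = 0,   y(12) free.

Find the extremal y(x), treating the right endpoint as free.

The Lagrangian L = (1/2) (y')^2 − 15 y gives
    ∂L/∂y = −15,   ∂L/∂y' = y'.
Euler-Lagrange: d/dx(y') − (−15) = 0, i.e. y'' + 15 = 0, so
    y(x) = −(15/2) x^2 + C1 x + C2.
Fixed left endpoint y(0) = 0 ⇒ C2 = 0.
The right endpoint x = 12 is free, so the natural (transversality) condition is ∂L/∂y' |_{x=12} = 0, i.e. y'(12) = 0.
Compute y'(x) = −15 x + C1, so y'(12) = −180 + C1 = 0 ⇒ C1 = 180.
Therefore the extremal is
    y(x) = −(15/2) x^2 + 180 x.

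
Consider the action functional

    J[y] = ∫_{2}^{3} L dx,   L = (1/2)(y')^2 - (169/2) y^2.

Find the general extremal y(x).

The Lagrangian is L = (1/2)(y')^2 - (169/2) y^2.
∂L/∂y = -169y.
∂L/∂y' = y'.
The Euler-Lagrange equation d/dx(∂L/∂y') − ∂L/∂y = 0 becomes:
    y'' + 169 y = 0
General solution: y(x) = A sin(13x) + B cos(13x), where A and B are arbitrary constants fixed by the endpoint conditions.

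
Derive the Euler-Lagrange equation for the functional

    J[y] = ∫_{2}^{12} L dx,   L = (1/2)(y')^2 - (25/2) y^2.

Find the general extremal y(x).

The Lagrangian is L = (1/2)(y')^2 - (25/2) y^2.
∂L/∂y = -25y.
∂L/∂y' = y'.
The Euler-Lagrange equation d/dx(∂L/∂y') − ∂L/∂y = 0 becomes:
    y'' + 25 y = 0
General solution: y(x) = A sin(5x) + B cos(5x), where A and B are arbitrary constants fixed by the endpoint conditions.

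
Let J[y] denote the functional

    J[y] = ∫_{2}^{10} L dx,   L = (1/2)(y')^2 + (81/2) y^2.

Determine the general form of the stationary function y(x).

The Lagrangian is L = (1/2)(y')^2 + (81/2) y^2.
∂L/∂y = 81y.
∂L/∂y' = y'.
The Euler-Lagrange equation d/dx(∂L/∂y') − ∂L/∂y = 0 becomes:
    y'' - 81 y = 0
General solution: y(x) = A e^(9x) + B e^(-9x), where A and B are arbitrary constants fixed by the endpoint conditions.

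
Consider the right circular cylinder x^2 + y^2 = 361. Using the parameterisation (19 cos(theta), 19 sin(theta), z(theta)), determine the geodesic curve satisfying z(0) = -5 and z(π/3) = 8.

Parameterise the cylinder of radius R = 19 as
    r(θ) = (19 cos θ, 19 sin θ, z(θ)).
The arc-length element is
    ds = sqrt(361 + (dz/dθ)^2) dθ,
so the Lagrangian is L = sqrt(361 + z'^2).
L depends on z' only, not on z or θ, so ∂L/∂z = 0 and
    ∂L/∂z' = z' / sqrt(361 + z'^2).
The Euler-Lagrange equation gives
    d/dθ( z' / sqrt(361 + z'^2) ) = 0,
so z' is constant. Integrating once:
    z(θ) = a θ + b,
a helix on the cylinder (a straight line when the cylinder is unrolled). The constants a, b are determined by the endpoint conditions.
With endpoint conditions z(0) = -5 and z(π/3) = 8: from z(0) = b we get b = -5, and a·π/3 + -5 = 8 gives a = 39/π, so
    z(θ) = (39/π) θ − 5.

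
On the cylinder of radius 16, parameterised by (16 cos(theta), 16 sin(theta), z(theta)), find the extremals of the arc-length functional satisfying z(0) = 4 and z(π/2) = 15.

Parameterise the cylinder of radius R = 16 as
    r(θ) = (16 cos θ, 16 sin θ, z(θ)).
The arc-length element is
    ds = sqrt(256 + (dz/dθ)^2) dθ,
so the Lagrangian is L = sqrt(256 + z'^2).
L depends on z' only, not on z or θ, so ∂L/∂z = 0 and
    ∂L/∂z' = z' / sqrt(256 + z'^2).
The Euler-Lagrange equation gives
    d/dθ( z' / sqrt(256 + z'^2) ) = 0,
so z' is constant. Integrating once:
    z(θ) = a θ + b,
a helix on the cylinder (a straight line when the cylinder is unrolled). The constants a, b are determined by the endpoint conditions.
With endpoint conditions z(0) = 4 and z(π/2) = 15: from z(0) = b we get b = 4, and a·π/2 + 4 = 15 gives a = 22/π, so
    z(θ) = (22/π) θ + 4.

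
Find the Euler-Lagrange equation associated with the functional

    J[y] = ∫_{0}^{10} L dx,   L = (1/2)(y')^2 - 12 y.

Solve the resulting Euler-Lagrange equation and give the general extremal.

The Lagrangian is L = (1/2)(y')^2 - 12 y.
∂L/∂y = -12.
∂L/∂y' = y'.
The Euler-Lagrange equation d/dx(∂L/∂y') − ∂L/∂y = 0 becomes:
    y'' + 12 = 0
General solution: y(x) = -6 x^2 + A x + B, where A and B are arbitrary constants fixed by the endpoint conditions.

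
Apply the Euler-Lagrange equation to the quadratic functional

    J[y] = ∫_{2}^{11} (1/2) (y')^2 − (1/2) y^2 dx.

The Lagrangian is L = (1/2) (y')^2 − (1/2) y^2.
Compute ∂L/∂y = -y, ∂L/∂y' = y'.
The Euler-Lagrange equation d/dx(∂L/∂y') − ∂L/∂y = 0 reduces to
    y'' + y = 0.
Its general solution is
    y(x) = A sin(x) + B cos(x),
with A, B fixed by the endpoint conditions.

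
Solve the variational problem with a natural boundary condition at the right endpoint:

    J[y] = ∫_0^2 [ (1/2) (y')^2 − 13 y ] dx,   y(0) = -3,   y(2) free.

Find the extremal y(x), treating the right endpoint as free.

The Lagrangian L = (1/2) (y')^2 − 13 y gives
    ∂L/∂y = −13,   ∂L/∂y' = y'.
Euler-Lagrange: d/dx(y') − (−13) = 0, i.e. y'' + 13 = 0, so
    y(x) = −(13/2) x^2 + C1 x + C2.
Fixed left endpoint y(0) = -3 ⇒ C2 = -3.
The right endpoint x = 2 is free, so the natural (transversality) condition is ∂L/∂y' |_{x=2} = 0, i.e. y'(2) = 0.
Compute y'(x) = −13 x + C1, so y'(2) = −26 + C1 = 0 ⇒ C1 = 26.
Therefore the extremal is
    y(x) = −(13/2) x^2 + 26 x − 3.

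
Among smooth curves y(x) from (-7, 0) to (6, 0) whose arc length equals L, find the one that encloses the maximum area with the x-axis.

Set up the augmented Lagrangian using a multiplier λ for the length constraint:
    F(y, y') = y − λ sqrt(1 + y'^2).
F has no explicit x dependence, so the Beltrami identity yields a first integral
    F − y' ∂F/∂y' = C.
Compute ∂F/∂y' = −λ y' / sqrt(1 + y'^2). Then
    y − λ sqrt(1 + y'^2) + λ y'^2 / sqrt(1 + y'^2) = C
    ⇒  y − λ / sqrt(1 + y'^2) = C.
Solving for y' and integrating gives
    (x − a)^2 + (y − b)^2 = λ^2,
a circular arc of radius λ. The constants a, b are determined by the endpoint conditions y(-7) = y(6) = 0, and λ is fixed implicitly by the length constraint
    ∫_{-7}^{6} sqrt(1 + y'^2) dx = L.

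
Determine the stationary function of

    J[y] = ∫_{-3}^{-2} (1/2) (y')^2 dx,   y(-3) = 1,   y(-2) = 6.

The Lagrangian is L = (1/2) (y')^2.
Compute ∂L/∂y = 0, ∂L/∂y' = y'.
The Euler-Lagrange equation d/dx(∂L/∂y') − ∂L/∂y = 0 reduces to
    y'' = 0.
Its general solution is
    y(x) = A x + B,
with A, B fixed by the endpoint conditions.
Applying the endpoint conditions y(-3) = 1 and y(-2) = 6: solve A·-3 + B = 1 and A·-2 + B = 6. Subtracting gives A(-2 − -3) = 6 − 1, so A = 5, and B = 1 − A·-3 = 16. Therefore
    y(x) = 5 x + 16.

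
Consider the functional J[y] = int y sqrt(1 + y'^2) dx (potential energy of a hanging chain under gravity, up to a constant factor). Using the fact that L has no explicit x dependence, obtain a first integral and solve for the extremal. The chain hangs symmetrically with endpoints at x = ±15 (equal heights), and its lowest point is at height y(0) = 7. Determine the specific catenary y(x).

The Lagrangian L(y, y') = y sqrt(1 + y'^2) has no explicit x dependence, so the Beltrami identity applies:
    L − y' ∂L/∂y' = C.
Compute ∂L/∂y' = y · y' / sqrt(1 + y'^2). Then
    L − y' ∂L/∂y'
    = y sqrt(1 + y'^2) − y · y'^2 / sqrt(1 + y'^2)
    = y (1 + y'^2 − y'^2) / sqrt(1 + y'^2)
    = y / sqrt(1 + y'^2) = C.
Squaring gives y^2 = C^2 (1 + y'^2), i.e.
    y'^2 = y^2 / C^2 − 1.
Separating variables,
    dy / sqrt(y^2 − C^2) = dx / C,
and integrating gives arccosh(y / C) = (x − a)/C, so
    y(x) = C cosh((x − a)/C),
the catenary. The constants C and a are fixed by the two endpoint conditions (and, for the hanging-chain problem, the length constraint selects C).
Now fit the given data. The endpoints x = ±15 are symmetric at equal height, so the catenary is even about its minimum: a = 0 and y(x) = C cosh(x/C). The lowest point is y(0) = C cosh(0) = C, and we are told y(0) = 7, so C = 7. Therefore
    y(x) = 7 cosh(x/7),
and at the endpoints
    y(±15) = 7 cosh(15/7).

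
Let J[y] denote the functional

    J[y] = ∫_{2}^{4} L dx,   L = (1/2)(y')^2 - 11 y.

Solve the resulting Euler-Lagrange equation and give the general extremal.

The Lagrangian is L = (1/2)(y')^2 - 11 y.
∂L/∂y = -11.
∂L/∂y' = y'.
The Euler-Lagrange equation d/dx(∂L/∂y') − ∂L/∂y = 0 becomes:
    y'' + 11 = 0
General solution: y(x) = -(11/2) x^2 + A x + B, where A and B are arbitrary constants fixed by the endpoint conditions.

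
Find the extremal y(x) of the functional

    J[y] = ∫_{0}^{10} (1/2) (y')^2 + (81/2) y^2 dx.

The Lagrangian is L = (1/2) (y')^2 + (81/2) y^2.
Compute ∂L/∂y = 81y, ∂L/∂y' = y'.
The Euler-Lagrange equation d/dx(∂L/∂y') − ∂L/∂y = 0 reduces to
    y'' − 81 y = 0.
Its general solution is
    y(x) = A e^(9x) + B e^(−9x),
with A, B fixed by the endpoint conditions.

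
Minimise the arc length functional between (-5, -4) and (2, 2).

Arc-length functional: J[y] = ∫ sqrt(1 + (y')^2) dx.
Lagrangian L = sqrt(1 + (y')^2) has no explicit y dependence, so ∂L/∂y = 0 and the Euler-Lagrange equation gives
    d/dx( y' / sqrt(1 + (y')^2) ) = 0  ⇒  y' / sqrt(1 + (y')^2) = const.
Hence y' is constant, so y(x) is affine.
Fitting the endpoints (-5, -4) and (2, 2):
    slope m = (2 − (-4)) / (2 − (-5)) = 6/7,
    intercept c = (-4) − m·(-5) = 2/7.
Extremal: y(x) = (6/7) x + 2/7.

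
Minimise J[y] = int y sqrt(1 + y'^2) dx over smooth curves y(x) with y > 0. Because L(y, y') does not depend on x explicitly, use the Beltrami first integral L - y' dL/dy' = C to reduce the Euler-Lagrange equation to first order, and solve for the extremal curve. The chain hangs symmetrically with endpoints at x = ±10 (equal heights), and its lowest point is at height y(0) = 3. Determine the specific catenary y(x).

The Lagrangian L(y, y') = y sqrt(1 + y'^2) has no explicit x dependence, so the Beltrami identity applies:
    L − y' ∂L/∂y' = C.
Compute ∂L/∂y' = y · y' / sqrt(1 + y'^2). Then
    L − y' ∂L/∂y'
    = y sqrt(1 + y'^2) − y · y'^2 / sqrt(1 + y'^2)
    = y (1 + y'^2 − y'^2) / sqrt(1 + y'^2)
    = y / sqrt(1 + y'^2) = C.
Squaring gives y^2 = C^2 (1 + y'^2), i.e.
    y'^2 = y^2 / C^2 − 1.
Separating variables,
    dy / sqrt(y^2 − C^2) = dx / C,
and integrating gives arccosh(y / C) = (x − a)/C, so
    y(x) = C cosh((x − a)/C),
the catenary. The constants C and a are fixed by the two endpoint conditions (and, for the hanging-chain problem, the length constraint selects C).
Now fit the given data. The endpoints x = ±10 are symmetric at equal height, so the catenary is even about its minimum: a = 0 and y(x) = C cosh(x/C). The lowest point is y(0) = C cosh(0) = C, and we are told y(0) = 3, so C = 3. Therefore
    y(x) = 3 cosh(x/3),
and at the endpoints
    y(±10) = 3 cosh(10/3).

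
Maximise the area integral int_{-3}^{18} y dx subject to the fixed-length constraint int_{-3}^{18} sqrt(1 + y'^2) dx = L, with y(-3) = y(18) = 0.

Set up the augmented Lagrangian using a multiplier λ for the length constraint:
    F(y, y') = y − λ sqrt(1 + y'^2).
F has no explicit x dependence, so the Beltrami identity yields a first integral
    F − y' ∂F/∂y' = C.
Compute ∂F/∂y' = −λ y' / sqrt(1 + y'^2). Then
    y − λ sqrt(1 + y'^2) + λ y'^2 / sqrt(1 + y'^2) = C
    ⇒  y − λ / sqrt(1 + y'^2) = C.
Solving for y' and integrating gives
    (x − a)^2 + (y − b)^2 = λ^2,
a circular arc of radius λ. The constants a, b are determined by the endpoint conditions y(-3) = y(18) = 0, and λ is fixed implicitly by the length constraint
    ∫_{-3}^{18} sqrt(1 + y'^2) dx = L.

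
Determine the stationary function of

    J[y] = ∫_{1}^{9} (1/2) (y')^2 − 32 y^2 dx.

The Lagrangian is L = (1/2) (y')^2 − 32 y^2.
Compute ∂L/∂y = -64y, ∂L/∂y' = y'.
The Euler-Lagrange equation d/dx(∂L/∂y') − ∂L/∂y = 0 reduces to
    y'' + 64 y = 0.
Its general solution is
    y(x) = A sin(8x) + B cos(8x),
with A, B fixed by the endpoint conditions.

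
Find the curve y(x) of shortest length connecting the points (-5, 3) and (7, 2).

Arc-length functional: J[y] = ∫ sqrt(1 + (y')^2) dx.
Lagrangian L = sqrt(1 + (y')^2) has no explicit y dependence, so ∂L/∂y = 0 and the Euler-Lagrange equation gives
    d/dx( y' / sqrt(1 + (y')^2) ) = 0  ⇒  y' / sqrt(1 + (y')^2) = const.
Hence y' is constant, so y(x) is affine.
Fitting the endpoints (-5, 3) and (7, 2):
    slope m = (2 − 3) / (7 − (-5)) = -1/12,
    intercept c = 3 − m·(-5) = 31/12.
Extremal: y(x) = (-1/12) x + 31/12.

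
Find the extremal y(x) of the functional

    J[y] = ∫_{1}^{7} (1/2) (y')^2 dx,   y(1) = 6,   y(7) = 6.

The Lagrangian is L = (1/2) (y')^2.
Compute ∂L/∂y = 0, ∂L/∂y' = y'.
The Euler-Lagrange equation d/dx(∂L/∂y') − ∂L/∂y = 0 reduces to
    y'' = 0.
Its general solution is
    y(x) = A x + B,
with A, B fixed by the endpoint conditions.
Applying the endpoint conditions y(1) = 6 and y(7) = 6: solve A·1 + B = 6 and A·7 + B = 6. Subtracting gives A(7 − 1) = 6 − 6, so A = 0, and B = 6 − A·1 = 6. Therefore
    y(x) = 6.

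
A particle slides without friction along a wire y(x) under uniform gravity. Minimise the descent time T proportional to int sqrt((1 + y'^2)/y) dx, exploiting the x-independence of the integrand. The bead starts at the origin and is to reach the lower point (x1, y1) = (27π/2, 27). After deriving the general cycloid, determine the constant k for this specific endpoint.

The Lagrangian L = sqrt((1 + y'^2) / y) has no explicit x dependence, so the Beltrami identity applies:
    L − y' ∂L/∂y' = C.
Compute ∂L/∂y' = y' / sqrt(y (1 + y'^2)).
Substitute:
    sqrt((1 + y'^2)/y) − y'·y' / sqrt(y (1 + y'^2))
    = (1 + y'^2) / sqrt(y (1 + y'^2)) − y'^2 / sqrt(y (1 + y'^2))
    = 1 / sqrt(y (1 + y'^2)) = C.
Squaring and rearranging gives the first integral
    y (1 + y'^2) = 1/C^2 =: k   (constant).
Solving this first-order ODE by the substitution
    y = (k/2)(1 − cos θ)
yields the cycloid parameterisation
    x(θ) = (k/2)(θ − sin θ),   y(θ) = (k/2)(1 − cos θ).
The constant k is fixed by the endpoint condition.
Now fit the given lower endpoint (x1, y1) = (27π/2, 27). At the bottom of the first arch (θ = π), the parametric equations give
    y(π) = (k/2)(1 − cos π) = k,
    x(π) = (k/2)(π − sin π) = kπ/2.
Matching y(π) = 27 gives k = 27, consistent with x(π) = 27π/2. Therefore the specific cycloid is
    x(θ) = (27/2)(θ − sin θ),   y(θ) = (27/2)(1 − cos θ).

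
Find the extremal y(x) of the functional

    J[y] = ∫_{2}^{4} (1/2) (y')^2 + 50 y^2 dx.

The Lagrangian is L = (1/2) (y')^2 + 50 y^2.
Compute ∂L/∂y = 100y, ∂L/∂y' = y'.
The Euler-Lagrange equation d/dx(∂L/∂y') − ∂L/∂y = 0 reduces to
    y'' − 100 y = 0.
Its general solution is
    y(x) = A e^(10x) + B e^(−10x),
with A, B fixed by the endpoint conditions.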